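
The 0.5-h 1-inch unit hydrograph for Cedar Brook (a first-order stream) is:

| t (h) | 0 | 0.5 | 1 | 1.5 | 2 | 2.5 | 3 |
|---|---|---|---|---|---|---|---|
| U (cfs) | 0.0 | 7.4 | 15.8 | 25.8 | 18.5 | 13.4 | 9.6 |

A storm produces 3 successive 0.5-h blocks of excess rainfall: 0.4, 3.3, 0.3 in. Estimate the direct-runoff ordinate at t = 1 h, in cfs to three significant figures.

By discrete convolution, Q_j = Σ (P_i / 1 in) · U_{j−i}.
At t = 1 h (j=2): Q = (0.4/1)·15.8 + (3.3/1)·7.4 + (0.3/1)·0.0 = 30.7 cfs.

Q ≈ 30.7 cfs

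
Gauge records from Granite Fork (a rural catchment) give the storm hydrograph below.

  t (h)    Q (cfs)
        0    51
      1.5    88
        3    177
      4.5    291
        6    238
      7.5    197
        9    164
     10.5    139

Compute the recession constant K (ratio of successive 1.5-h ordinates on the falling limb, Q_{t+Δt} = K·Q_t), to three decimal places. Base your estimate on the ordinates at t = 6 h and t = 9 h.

K ≈ 0.830

Using the recession-limb readings at t = 6 h and t = 9 h: Q falls from 238 to 164 cfs over 2 intervals.
K = (Q₂/Q₁)^(1/2) = (164/238)^(1/2) = 0.830.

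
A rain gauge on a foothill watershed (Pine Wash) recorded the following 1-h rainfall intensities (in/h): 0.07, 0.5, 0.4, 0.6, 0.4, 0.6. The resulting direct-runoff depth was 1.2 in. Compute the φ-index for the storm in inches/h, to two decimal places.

Only the 5 blocks with intensity above φ contribute runoff: 0.5, 0.4, 0.6, 0.4, 0.6 in/h.
Σ(I−φ)·Δt = d  ⇒  (0.5+0.4+0.6+0.4+0.6 − 5φ)·1 = 1.2
φ = (2.500 − 1.2/1) / 5 = 0.26 in/h.

φ ≈ 0.26 in/h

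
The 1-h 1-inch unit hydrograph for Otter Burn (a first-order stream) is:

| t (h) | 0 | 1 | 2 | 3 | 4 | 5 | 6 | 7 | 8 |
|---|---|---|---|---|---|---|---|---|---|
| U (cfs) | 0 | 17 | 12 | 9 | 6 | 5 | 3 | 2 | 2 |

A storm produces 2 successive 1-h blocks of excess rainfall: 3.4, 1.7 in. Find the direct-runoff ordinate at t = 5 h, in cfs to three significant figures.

Q ≈ 27.2 cfs

By discrete convolution, Q_j = Σ (P_i / 1 in) · U_{j−i}.
At t = 5 h (j=5): Q = (3.4/1)·5 + (1.7/1)·6 = 27.2 cfs.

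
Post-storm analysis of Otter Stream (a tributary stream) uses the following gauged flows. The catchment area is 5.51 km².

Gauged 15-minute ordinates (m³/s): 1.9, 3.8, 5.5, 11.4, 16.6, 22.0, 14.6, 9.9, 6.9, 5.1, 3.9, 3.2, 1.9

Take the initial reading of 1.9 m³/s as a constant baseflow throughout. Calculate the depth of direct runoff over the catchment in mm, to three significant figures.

d ≈ 13.4 mm

Direct runoff: 0.0, 1.9, 3.6, 9.5, 14.7, 20.1, 12.7, 8.0, 5.0, 3.2, 2.0, 1.3, 0.0 m³/s; ΣQ_DR = 82.00 m³/s.
V = ΣQ_DR · Δt = 82.00 × 900 s = 73800 m³.
Over A = 5.51 km², depth = V / A = 13.4 mm.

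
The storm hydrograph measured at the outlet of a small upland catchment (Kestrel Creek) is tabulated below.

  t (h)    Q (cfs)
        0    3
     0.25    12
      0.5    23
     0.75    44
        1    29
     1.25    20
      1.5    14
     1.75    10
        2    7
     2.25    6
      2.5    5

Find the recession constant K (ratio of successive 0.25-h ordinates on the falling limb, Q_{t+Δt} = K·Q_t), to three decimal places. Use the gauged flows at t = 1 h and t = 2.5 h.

Using the recession-limb readings at t = 1 h and t = 2.5 h: Q falls from 29 to 5 cfs over 6 intervals.
K = (Q₂/Q₁)^(1/6) = (5/29)^(1/6) = 0.746.

K ≈ 0.746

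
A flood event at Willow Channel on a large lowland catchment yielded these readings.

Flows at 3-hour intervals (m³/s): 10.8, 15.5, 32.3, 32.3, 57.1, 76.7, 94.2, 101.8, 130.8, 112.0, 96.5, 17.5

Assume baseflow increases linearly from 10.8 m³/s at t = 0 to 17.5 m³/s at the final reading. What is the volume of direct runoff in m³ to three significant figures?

Direct-runoff ordinates (Q − Q_b): 0.00, 4.09, 20.28, 19.67, 43.86, 62.85, 79.75, 86.74, 115.13, 95.72, 79.61, 0.00 m³/s.
ΣQ_DR = 607.7 m³/s.
With Δt = 3 h = 10800 s, V = ΣQ_DR · Δt = 607.7 × 10800 = 6.56 × 10^6 m³.

V ≈ 6.56 × 10^6 m³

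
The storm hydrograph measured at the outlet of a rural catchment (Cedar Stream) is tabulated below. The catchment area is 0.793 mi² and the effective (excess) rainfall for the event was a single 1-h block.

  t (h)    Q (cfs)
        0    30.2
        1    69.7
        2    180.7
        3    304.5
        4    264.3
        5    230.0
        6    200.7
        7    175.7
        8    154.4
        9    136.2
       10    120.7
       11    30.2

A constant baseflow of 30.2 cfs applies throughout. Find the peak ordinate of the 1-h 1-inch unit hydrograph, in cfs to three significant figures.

U_p ≈ 91.5 cfs

Direct runoff: 0.0, 39.5, 150.5, 274.3, 234.1, 199.8, 170.5, 145.5, 124.2, 106.0, 90.5, 0.0 cfs; ΣQ_DR = 1535 cfs, peak = 274.3 cfs.
Runoff depth d = ΣQ_DR·Δt / A = 1535 × 3600 / (0.793 mi²) = 2.999 in.
The 1-inch UH is the DRH scaled by (1 in)/d, so U_p = 274.3 × 1/2.999 = 91.5 cfs.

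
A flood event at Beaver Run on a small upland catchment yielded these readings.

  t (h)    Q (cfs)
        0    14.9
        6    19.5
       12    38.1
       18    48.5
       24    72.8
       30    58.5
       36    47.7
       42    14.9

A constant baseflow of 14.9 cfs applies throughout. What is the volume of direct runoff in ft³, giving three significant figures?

V ≈ 4.23 × 10^6 ft³

Direct-runoff ordinates (Q − Q_b): 0.0, 4.6, 23.2, 33.6, 57.9, 43.6, 32.8, 0.0 cfs.
ΣQ_DR = 195.7 cfs.
With Δt = 6 h = 21600 s, V = ΣQ_DR · Δt = 195.7 × 21600 = 4.23 × 10^6 ft³.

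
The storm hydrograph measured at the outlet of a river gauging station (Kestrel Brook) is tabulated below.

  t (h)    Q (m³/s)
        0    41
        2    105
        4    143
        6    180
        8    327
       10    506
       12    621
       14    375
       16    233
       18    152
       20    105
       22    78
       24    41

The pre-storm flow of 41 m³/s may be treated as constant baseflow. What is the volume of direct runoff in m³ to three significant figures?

Direct-runoff ordinates (Q − Q_b): 0.0, 64.0, 102.0, 139.0, 286.0, 465.0, 580.0, 334.0, 192.0, 111.0, 64.0, 37.0, 0.0 m³/s.
ΣQ_DR = 2374 m³/s.
With Δt = 2 h = 7200 s, V = ΣQ_DR · Δt = 2374 × 7200 = 1.71 × 10^7 m³.

V ≈ 1.71 × 10^7 m³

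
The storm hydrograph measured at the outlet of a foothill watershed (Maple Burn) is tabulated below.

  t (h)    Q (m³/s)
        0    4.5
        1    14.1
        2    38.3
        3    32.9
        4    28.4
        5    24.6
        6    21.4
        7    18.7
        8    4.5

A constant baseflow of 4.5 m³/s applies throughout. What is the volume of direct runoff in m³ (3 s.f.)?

V ≈ 5.29 × 10^5 m³

Direct-runoff ordinates (Q − Q_b): 0.0, 9.6, 33.8, 28.4, 23.9, 20.1, 16.9, 14.2, 0.0 m³/s.
ΣQ_DR = 146.9 m³/s.
With Δt = 1 h = 3600 s, V = ΣQ_DR · Δt = 146.9 × 3600 = 5.29 × 10^5 m³.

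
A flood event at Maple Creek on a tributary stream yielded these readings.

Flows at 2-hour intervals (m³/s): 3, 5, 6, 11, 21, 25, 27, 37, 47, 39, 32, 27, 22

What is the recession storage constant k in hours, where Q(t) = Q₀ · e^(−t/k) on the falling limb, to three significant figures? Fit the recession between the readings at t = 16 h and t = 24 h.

On the falling limb, Q drops from 47 to 22 m³/s between t = 16 h and t = 24 h (Δt = 8 h).
k = −Δt / ln(Q₂/Q₁) = −8 / ln(22/47) = 10.5 h.

k ≈ 10.5 h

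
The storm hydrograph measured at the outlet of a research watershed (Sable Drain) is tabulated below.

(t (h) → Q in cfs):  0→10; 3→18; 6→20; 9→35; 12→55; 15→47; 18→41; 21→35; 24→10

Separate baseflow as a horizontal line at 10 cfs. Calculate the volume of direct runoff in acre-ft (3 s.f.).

Direct-runoff ordinates (Q − Q_b): 0.0, 8.0, 10.0, 25.0, 45.0, 37.0, 31.0, 25.0, 0.0 cfs.
ΣQ_DR = 181.0 cfs.
With Δt = 3 h = 10800 s, V = ΣQ_DR · Δt = 181.0 × 10800 = 1.95 × 10^6 ft³ = 44.9 acre-ft.

V ≈ 44.9 acre-ft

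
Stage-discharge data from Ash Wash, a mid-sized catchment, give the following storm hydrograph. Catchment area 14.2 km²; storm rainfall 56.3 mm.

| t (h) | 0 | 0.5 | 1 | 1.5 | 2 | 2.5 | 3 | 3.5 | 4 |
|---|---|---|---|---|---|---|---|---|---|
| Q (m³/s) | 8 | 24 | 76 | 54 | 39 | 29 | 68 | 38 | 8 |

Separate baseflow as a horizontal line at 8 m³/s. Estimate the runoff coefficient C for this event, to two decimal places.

ΣQ_DR = 272.0 m³/s; V = ΣQ_DR·Δt = 4.896 × 10^5 m³.
Runoff depth d = V / A = 34.48 mm.
C = d / P = 34.48 / 56.3 = 0.61.

C ≈ 0.61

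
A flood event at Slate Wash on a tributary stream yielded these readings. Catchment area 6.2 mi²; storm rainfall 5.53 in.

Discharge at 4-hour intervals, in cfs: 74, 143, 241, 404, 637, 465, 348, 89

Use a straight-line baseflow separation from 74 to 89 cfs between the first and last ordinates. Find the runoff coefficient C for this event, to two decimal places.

C ≈ 0.32

ΣQ_DR = 1749 cfs; V = ΣQ_DR·Δt = 2.519 × 10^7 ft³.
Runoff depth d = V / A = 1.749 in.
C = d / P = 1.749 / 5.53 = 0.32.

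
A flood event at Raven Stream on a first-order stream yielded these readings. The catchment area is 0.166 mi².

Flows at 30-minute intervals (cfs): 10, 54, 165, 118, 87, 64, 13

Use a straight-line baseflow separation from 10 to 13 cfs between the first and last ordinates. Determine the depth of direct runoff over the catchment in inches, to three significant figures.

d ≈ 2.01 in

Direct runoff: 0.00, 43.50, 154.00, 106.50, 75.00, 51.50, 0.00 cfs; ΣQ_DR = 430.5 cfs.
V = ΣQ_DR · Δt = 430.5 × 1800 s = 7.749 × 10^5 ft³.
Over A = 0.166 mi², depth = V / A = 2.01 in.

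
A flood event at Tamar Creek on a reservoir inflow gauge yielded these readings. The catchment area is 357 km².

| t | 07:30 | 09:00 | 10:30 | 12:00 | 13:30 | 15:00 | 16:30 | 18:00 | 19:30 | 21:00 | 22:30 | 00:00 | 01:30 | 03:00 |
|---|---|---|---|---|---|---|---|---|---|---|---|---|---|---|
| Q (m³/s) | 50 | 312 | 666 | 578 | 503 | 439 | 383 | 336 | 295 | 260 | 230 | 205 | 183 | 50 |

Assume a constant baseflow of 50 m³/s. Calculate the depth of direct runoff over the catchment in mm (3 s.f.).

Direct runoff: 0.0, 262.0, 616.0, 528.0, 453.0, 389.0, 333.0, 286.0, 245.0, 210.0, 180.0, 155.0, 133.0, 0.0 m³/s; ΣQ_DR = 3790 m³/s.
V = ΣQ_DR · Δt = 3790 × 5400 s = 2.047 × 10^7 m³.
Over A = 357 km², depth = V / A = 57.3 mm.

d ≈ 57.3 mm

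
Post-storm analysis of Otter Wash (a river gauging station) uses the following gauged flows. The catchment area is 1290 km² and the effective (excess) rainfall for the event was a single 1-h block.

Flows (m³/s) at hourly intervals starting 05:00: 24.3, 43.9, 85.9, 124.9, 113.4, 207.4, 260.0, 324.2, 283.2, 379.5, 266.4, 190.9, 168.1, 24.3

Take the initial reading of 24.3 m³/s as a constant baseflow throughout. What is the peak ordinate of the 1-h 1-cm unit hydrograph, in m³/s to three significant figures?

U_p ≈ 590 m³/s

Direct runoff: 0.0, 19.6, 61.6, 100.6, 89.1, 183.1, 235.7, 299.9, 258.9, 355.2, 242.1, 166.6, 143.8, 0.0 m³/s; ΣQ_DR = 2156 m³/s, peak = 355.2 m³/s.
Runoff depth d = ΣQ_DR·Δt / A = 2156 × 3600 / (1290 km²) = 6.017 mm.
The 1-cm UH is the DRH scaled by (10 mm)/d, so U_p = 355.2 × 10/6.017 = 590 m³/s.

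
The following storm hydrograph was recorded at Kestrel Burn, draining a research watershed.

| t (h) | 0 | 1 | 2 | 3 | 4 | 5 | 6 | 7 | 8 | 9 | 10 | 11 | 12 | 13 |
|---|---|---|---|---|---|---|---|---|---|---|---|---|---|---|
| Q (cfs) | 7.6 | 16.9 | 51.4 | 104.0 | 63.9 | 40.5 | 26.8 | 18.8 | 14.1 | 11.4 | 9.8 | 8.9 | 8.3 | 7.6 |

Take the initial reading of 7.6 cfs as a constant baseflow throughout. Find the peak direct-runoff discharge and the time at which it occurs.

Q_p = 96.4 cfs at t = 3 h

Subtracting baseflow gives direct-runoff ordinates: 0.0, 9.3, 43.8, 96.4, 56.3, 32.9, 19.2, 11.2, 6.5, 3.8, 2.2, 1.3, 0.7, 0.0 cfs.
The maximum is 96.4 cfs, occurring at the reading for t = 3 h.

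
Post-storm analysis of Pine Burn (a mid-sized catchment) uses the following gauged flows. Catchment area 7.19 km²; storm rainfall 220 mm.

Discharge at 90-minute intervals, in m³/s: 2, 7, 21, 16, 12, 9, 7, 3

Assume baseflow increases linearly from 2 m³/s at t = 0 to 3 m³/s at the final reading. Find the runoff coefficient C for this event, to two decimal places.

ΣQ_DR = 57.00 m³/s; V = ΣQ_DR·Δt = 3.078 × 10^5 m³.
Runoff depth d = V / A = 42.81 mm.
C = d / P = 42.81 / 220 = 0.19.

C ≈ 0.19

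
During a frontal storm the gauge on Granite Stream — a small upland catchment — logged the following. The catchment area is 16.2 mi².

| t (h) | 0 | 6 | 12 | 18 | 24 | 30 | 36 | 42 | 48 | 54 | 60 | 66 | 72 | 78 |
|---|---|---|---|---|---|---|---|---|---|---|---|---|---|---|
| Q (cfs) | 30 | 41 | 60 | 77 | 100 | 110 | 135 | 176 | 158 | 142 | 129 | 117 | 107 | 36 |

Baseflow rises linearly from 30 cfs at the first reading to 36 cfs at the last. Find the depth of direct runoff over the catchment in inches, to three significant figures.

d ≈ 0.549 in

Direct runoff: 0.00, 10.54, 29.08, 45.62, 68.15, 77.69, 102.23, 142.77, 124.31, 107.85, 94.38, 81.92, 71.46, 0.00 cfs; ΣQ_DR = 956.0 cfs.
V = ΣQ_DR · Δt = 956.0 × 21600 s = 2.065 × 10^7 ft³.
Over A = 16.2 mi², depth = V / A = 0.549 in.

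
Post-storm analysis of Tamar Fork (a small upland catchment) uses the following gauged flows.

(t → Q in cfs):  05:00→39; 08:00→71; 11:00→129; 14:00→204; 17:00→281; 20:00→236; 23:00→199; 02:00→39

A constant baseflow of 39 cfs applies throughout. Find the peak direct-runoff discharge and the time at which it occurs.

Q_p = 242.0 cfs at t = 17:00

Subtracting baseflow gives direct-runoff ordinates: 0.0, 32.0, 90.0, 165.0, 242.0, 197.0, 160.0, 0.0 cfs.
The maximum is 242.0 cfs, occurring at the reading for t = 17:00.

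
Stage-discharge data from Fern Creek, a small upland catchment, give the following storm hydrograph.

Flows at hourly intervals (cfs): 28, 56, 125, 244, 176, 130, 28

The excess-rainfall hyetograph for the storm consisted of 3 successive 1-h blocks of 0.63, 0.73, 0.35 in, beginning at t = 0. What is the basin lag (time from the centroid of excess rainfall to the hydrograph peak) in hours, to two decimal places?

t_L ≈ 1.66 h

Centroid of excess rainfall: t_c = Σ P_i·t̄_i / ΣP_i = 1.3363 h (block centres at 0.5, 1.5, 2.5 h).
Hydrograph peak occurs at t = 3 h, so basin lag t_L = 3 − 1.3363 = 1.66 h.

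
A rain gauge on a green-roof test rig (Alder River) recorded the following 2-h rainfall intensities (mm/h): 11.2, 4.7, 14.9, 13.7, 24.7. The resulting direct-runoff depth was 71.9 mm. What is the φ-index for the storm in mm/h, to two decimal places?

Only the 4 blocks with intensity above φ contribute runoff: 11.2, 14.9, 13.7, 24.7 mm/h.
Σ(I−φ)·Δt = d  ⇒  (11.2+14.9+13.7+24.7 − 4φ)·2 = 71.9
φ = (64.50 − 71.9/2) / 4 = 7.14 mm/h.

φ ≈ 7.14 mm/h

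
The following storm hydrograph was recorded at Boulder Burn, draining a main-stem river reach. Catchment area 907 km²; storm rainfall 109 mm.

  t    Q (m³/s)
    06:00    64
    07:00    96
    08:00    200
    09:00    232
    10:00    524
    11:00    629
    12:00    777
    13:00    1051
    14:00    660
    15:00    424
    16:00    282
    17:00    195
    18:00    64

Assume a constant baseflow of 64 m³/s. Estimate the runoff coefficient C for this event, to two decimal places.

ΣQ_DR = 4366 m³/s; V = ΣQ_DR·Δt = 1.572 × 10^7 m³.
Runoff depth d = V / A = 17.33 mm.
C = d / P = 17.33 / 109 = 0.16.

C ≈ 0.16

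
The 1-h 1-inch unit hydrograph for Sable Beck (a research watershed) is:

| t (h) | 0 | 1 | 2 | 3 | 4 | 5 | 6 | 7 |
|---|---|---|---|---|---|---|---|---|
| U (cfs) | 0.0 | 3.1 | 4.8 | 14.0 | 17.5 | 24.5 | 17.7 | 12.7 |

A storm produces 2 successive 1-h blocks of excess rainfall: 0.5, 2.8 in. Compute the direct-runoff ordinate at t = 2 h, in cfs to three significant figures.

By discrete convolution, Q_j = Σ (P_i / 1 in) · U_{j−i}.
At t = 2 h (j=2): Q = (0.5/1)·4.8 + (2.8/1)·3.1 = 11.1 cfs.

Q ≈ 11.1 cfs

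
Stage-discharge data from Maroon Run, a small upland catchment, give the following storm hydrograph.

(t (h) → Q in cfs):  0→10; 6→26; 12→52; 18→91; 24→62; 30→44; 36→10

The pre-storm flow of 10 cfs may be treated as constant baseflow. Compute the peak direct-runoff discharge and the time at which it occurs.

Subtracting baseflow gives direct-runoff ordinates: 0.0, 16.0, 42.0, 81.0, 52.0, 34.0, 0.0 cfs.
The maximum is 81.0 cfs, occurring at the reading for t = 18 h.

Q_p = 81.0 cfs at t = 18 h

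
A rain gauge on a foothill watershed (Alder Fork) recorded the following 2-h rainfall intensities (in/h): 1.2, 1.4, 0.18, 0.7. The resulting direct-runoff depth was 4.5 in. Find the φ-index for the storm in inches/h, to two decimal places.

Only the 3 blocks with intensity above φ contribute runoff: 1.2, 1.4, 0.7 in/h.
Σ(I−φ)·Δt = d  ⇒  (1.2+1.4+0.7 − 3φ)·2 = 4.5
φ = (3.300 − 4.5/2) / 3 = 0.35 in/h.

φ ≈ 0.35 in/h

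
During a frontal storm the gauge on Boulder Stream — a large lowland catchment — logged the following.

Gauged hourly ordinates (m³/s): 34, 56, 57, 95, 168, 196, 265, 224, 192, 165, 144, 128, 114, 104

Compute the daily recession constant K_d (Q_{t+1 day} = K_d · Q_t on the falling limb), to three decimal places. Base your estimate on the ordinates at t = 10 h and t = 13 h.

K_d ≈ 0.074

Between t = 10 h and t = 13 h the flow falls from 144 to 104 m³/s over 3×1 h = 3 h.
Per-interval ratio K = (104/144)^(1/3) = 0.8972; K_d = K^(24/1) = 0.074.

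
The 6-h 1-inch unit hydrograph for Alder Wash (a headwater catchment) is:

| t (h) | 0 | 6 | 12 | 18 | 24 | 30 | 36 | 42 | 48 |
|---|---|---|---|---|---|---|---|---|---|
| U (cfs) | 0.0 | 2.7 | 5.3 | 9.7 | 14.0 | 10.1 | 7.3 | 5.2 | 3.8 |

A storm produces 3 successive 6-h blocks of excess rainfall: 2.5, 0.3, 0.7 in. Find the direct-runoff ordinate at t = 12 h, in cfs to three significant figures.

By discrete convolution, Q_j = Σ (P_i / 1 in) · U_{j−i}.
At t = 12 h (j=2): Q = (2.5/1)·5.3 + (0.3/1)·2.7 + (0.7/1)·0.0 = 14.1 cfs.

Q ≈ 14.1 cfs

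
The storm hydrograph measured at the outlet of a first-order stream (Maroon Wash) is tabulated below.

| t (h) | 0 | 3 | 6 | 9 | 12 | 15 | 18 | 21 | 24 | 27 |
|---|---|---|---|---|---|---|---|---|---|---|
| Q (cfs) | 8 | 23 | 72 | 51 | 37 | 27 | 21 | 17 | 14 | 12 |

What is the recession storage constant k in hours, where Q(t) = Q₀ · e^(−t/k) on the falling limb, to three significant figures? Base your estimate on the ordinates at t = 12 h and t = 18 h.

On the falling limb, Q drops from 37 to 21 cfs between t = 12 h and t = 18 h (Δt = 6 h).
k = −Δt / ln(Q₂/Q₁) = −6 / ln(21/37) = 10.6 h.

k ≈ 10.6 h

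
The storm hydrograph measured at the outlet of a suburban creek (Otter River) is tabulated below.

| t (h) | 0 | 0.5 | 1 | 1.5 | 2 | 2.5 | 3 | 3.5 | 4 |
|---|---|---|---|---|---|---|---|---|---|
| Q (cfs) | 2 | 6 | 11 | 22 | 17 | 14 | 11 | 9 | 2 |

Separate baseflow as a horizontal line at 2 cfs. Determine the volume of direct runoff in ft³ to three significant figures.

Direct-runoff ordinates (Q − Q_b): 0.0, 4.0, 9.0, 20.0, 15.0, 12.0, 9.0, 7.0, 0.0 cfs.
ΣQ_DR = 76.00 cfs.
With Δt = 0.5 h = 1800 s, V = ΣQ_DR · Δt = 76.00 × 1800 = 1.37 × 10^5 ft³.

V ≈ 1.37 × 10^5 ft³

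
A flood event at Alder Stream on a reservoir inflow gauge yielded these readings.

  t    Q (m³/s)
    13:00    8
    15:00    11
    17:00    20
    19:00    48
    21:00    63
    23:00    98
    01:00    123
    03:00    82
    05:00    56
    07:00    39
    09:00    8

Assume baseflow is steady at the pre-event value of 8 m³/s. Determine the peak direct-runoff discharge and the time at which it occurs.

Subtracting baseflow gives direct-runoff ordinates: 0.0, 3.0, 12.0, 40.0, 55.0, 90.0, 115.0, 74.0, 48.0, 31.0, 0.0 m³/s.
The maximum is 115.0 m³/s, occurring at the reading for t = 01:00.

Q_p = 115.0 m³/s at t = 01:00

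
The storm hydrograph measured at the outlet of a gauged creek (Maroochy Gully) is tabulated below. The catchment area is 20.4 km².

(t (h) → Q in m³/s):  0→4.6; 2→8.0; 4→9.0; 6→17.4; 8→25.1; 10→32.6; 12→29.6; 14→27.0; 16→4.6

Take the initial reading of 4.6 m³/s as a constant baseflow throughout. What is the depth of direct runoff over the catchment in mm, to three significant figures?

Direct runoff: 0.0, 3.4, 4.4, 12.8, 20.5, 28.0, 25.0, 22.4, 0.0 m³/s; ΣQ_DR = 116.5 m³/s.
V = ΣQ_DR · Δt = 116.5 × 7200 s = 8.388 × 10^5 m³.
Over A = 20.4 km², depth = V / A = 41.1 mm.

d ≈ 41.1 mm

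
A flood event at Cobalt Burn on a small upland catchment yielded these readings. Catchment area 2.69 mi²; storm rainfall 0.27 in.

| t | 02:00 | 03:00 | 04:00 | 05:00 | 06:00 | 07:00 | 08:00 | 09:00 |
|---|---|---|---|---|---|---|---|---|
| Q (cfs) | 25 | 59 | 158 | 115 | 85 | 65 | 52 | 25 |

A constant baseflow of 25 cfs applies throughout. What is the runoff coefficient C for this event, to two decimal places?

ΣQ_DR = 384.0 cfs; V = ΣQ_DR·Δt = 1.382 × 10^6 ft³.
Runoff depth d = V / A = 0.2212 in.
C = d / P = 0.2212 / 0.27 = 0.82.

C ≈ 0.82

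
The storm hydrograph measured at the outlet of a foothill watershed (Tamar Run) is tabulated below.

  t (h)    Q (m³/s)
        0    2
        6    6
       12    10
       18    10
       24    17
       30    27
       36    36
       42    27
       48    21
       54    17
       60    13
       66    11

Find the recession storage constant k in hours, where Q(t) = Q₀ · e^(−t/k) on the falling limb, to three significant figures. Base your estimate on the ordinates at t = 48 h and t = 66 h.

On the falling limb, Q drops from 21 to 11 m³/s between t = 48 h and t = 66 h (Δt = 18 h).
k = −Δt / ln(Q₂/Q₁) = −18 / ln(11/21) = 27.8 h.

k ≈ 27.8 h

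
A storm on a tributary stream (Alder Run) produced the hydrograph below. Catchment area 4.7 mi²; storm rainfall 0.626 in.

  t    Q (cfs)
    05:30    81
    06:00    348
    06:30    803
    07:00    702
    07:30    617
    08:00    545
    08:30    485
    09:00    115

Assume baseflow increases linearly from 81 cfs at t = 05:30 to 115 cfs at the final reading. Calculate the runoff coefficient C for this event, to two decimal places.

C ≈ 0.77

ΣQ_DR = 2912 cfs; V = ΣQ_DR·Δt = 5.242 × 10^6 ft³.
Runoff depth d = V / A = 0.4800 in.
C = d / P = 0.4800 / 0.626 = 0.77.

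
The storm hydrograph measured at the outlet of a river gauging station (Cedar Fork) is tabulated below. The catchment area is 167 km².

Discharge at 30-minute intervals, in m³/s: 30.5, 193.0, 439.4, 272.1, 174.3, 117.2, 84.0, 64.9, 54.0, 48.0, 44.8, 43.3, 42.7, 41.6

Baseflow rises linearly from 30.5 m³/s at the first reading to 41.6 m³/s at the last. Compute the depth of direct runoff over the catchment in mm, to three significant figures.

d ≈ 12.3 mm

Direct runoff: 0.00, 161.65, 407.19, 239.04, 140.38, 82.43, 48.38, 28.42, 16.67, 9.82, 5.76, 3.41, 1.95, 0.00 m³/s; ΣQ_DR = 1145 m³/s.
V = ΣQ_DR · Δt = 1145 × 1800 s = 2.061 × 10^6 m³.
Over A = 167 km², depth = V / A = 12.3 mm.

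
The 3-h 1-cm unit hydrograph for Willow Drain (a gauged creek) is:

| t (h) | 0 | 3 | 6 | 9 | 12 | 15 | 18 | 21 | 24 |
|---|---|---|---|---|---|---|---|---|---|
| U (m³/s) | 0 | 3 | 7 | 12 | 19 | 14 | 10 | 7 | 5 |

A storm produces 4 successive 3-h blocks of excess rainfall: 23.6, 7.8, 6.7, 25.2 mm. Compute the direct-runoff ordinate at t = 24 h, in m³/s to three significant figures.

Q ≈ 59.2 m³/s

By discrete convolution, Q_j = Σ (P_i / 10 mm) · U_{j−i}.
At t = 24 h (j=8): Q = (23.6/10)·5 + (7.8/10)·7 + (6.7/10)·10 + (25.2/10)·14 = 59.2 m³/s.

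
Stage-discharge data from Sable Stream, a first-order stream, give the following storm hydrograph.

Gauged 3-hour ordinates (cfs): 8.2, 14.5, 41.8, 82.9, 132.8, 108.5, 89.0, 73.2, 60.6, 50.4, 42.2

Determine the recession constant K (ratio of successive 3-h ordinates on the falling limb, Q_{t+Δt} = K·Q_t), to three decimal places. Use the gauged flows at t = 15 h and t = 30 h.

Using the recession-limb readings at t = 15 h and t = 30 h: Q falls from 108.5 to 42.2 cfs over 5 intervals.
K = (Q₂/Q₁)^(1/5) = (42.2/108.5)^(1/5) = 0.828.

K ≈ 0.828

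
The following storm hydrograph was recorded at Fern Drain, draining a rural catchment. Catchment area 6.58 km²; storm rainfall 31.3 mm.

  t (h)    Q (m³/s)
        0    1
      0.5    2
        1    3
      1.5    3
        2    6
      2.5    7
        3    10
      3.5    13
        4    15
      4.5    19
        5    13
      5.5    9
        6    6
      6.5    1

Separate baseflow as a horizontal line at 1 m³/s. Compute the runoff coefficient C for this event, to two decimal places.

C ≈ 0.82

ΣQ_DR = 94.00 m³/s; V = ΣQ_DR·Δt = 1.692 × 10^5 m³.
Runoff depth d = V / A = 25.71 mm.
C = d / P = 25.71 / 31.3 = 0.82.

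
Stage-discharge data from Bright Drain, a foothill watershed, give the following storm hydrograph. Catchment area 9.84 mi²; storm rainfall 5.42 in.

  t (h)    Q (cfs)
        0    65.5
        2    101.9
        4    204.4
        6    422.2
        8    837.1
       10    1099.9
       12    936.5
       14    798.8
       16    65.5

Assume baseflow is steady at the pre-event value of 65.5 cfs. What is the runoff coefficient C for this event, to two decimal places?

C ≈ 0.23

ΣQ_DR = 3942 cfs; V = ΣQ_DR·Δt = 2.838 × 10^7 ft³.
Runoff depth d = V / A = 1.242 in.
C = d / P = 1.242 / 5.42 = 0.23.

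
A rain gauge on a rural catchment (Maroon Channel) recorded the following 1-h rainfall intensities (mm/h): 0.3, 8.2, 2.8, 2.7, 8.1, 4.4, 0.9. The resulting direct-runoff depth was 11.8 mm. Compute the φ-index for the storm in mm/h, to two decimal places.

φ ≈ 2.97 mm/h

Only the 3 blocks with intensity above φ contribute runoff: 8.2, 8.1, 4.4 mm/h.
Σ(I−φ)·Δt = d  ⇒  (8.2+8.1+4.4 − 3φ)·1 = 11.8
φ = (20.70 − 11.8/1) / 3 = 2.97 mm/h.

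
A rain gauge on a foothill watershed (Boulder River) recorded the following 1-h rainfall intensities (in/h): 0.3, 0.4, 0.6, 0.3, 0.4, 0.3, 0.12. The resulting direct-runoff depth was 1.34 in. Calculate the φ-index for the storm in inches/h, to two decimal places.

φ ≈ 0.16 in/h

Only the 6 blocks with intensity above φ contribute runoff: 0.3, 0.4, 0.6, 0.3, 0.4, 0.3 in/h.
Σ(I−φ)·Δt = d  ⇒  (0.3+0.4+0.6+0.3+0.4+0.3 − 6φ)·1 = 1.34
φ = (2.300 − 1.34/1) / 6 = 0.16 in/h.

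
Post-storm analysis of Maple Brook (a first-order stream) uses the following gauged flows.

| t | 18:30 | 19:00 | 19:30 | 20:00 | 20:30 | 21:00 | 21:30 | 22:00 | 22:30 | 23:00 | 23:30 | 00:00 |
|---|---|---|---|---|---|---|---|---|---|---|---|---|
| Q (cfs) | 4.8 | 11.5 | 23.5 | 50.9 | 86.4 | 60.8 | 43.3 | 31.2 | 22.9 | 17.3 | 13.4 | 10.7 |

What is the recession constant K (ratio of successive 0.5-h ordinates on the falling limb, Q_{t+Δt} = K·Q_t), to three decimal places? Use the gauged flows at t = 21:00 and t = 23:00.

K ≈ 0.730

Using the recession-limb readings at t = 21:00 and t = 23:00: Q falls from 60.8 to 17.3 cfs over 4 intervals.
K = (Q₂/Q₁)^(1/4) = (17.3/60.8)^(1/4) = 0.730.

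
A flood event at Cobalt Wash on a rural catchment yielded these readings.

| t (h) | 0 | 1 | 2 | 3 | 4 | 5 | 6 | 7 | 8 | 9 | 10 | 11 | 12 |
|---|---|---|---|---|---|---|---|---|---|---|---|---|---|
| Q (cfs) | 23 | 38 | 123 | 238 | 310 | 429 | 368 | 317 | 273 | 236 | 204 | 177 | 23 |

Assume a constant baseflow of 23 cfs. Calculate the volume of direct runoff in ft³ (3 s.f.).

V ≈ 8.86 × 10^6 ft³

Direct-runoff ordinates (Q − Q_b): 0.0, 15.0, 100.0, 215.0, 287.0, 406.0, 345.0, 294.0, 250.0, 213.0, 181.0, 154.0, 0.0 cfs.
ΣQ_DR = 2460 cfs.
With Δt = 1 h = 3600 s, V = ΣQ_DR · Δt = 2460 × 3600 = 8.86 × 10^6 ft³.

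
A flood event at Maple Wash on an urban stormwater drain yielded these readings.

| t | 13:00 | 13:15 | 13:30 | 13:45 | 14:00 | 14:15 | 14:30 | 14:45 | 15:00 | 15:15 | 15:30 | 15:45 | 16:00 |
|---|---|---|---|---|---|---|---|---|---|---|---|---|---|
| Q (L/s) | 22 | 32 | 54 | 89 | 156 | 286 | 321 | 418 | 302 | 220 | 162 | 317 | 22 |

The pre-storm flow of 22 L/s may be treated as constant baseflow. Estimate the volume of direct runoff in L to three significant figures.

Direct-runoff ordinates (Q − Q_b): 0.0, 10.0, 32.0, 67.0, 134.0, 264.0, 299.0, 396.0, 280.0, 198.0, 140.0, 295.0, 0.0 L/s.
ΣQ_DR = 2115 L/s.
With Δt = 0.25 h = 900 s, V = ΣQ_DR · Δt = 2115 × 900 = 1.90 × 10^6 L.

V ≈ 1.90 × 10^6 L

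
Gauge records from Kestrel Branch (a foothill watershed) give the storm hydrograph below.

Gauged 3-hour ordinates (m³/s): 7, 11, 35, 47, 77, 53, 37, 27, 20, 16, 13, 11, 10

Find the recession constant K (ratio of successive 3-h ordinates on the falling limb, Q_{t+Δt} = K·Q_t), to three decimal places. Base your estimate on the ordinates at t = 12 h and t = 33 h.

Using the recession-limb readings at t = 12 h and t = 33 h: Q falls from 77 to 11 m³/s over 7 intervals.
K = (Q₂/Q₁)^(1/7) = (11/77)^(1/7) = 0.757.

K ≈ 0.757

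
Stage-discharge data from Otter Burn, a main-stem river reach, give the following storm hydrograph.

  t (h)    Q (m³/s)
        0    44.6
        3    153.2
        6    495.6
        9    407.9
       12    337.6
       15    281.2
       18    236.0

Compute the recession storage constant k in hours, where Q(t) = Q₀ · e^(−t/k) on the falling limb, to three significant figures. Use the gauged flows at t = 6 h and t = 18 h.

On the falling limb, Q drops from 495.6 to 236.0 m³/s between t = 6 h and t = 18 h (Δt = 12 h).
k = −Δt / ln(Q₂/Q₁) = −12 / ln(236.0/495.6) = 16.2 h.

k ≈ 16.2 h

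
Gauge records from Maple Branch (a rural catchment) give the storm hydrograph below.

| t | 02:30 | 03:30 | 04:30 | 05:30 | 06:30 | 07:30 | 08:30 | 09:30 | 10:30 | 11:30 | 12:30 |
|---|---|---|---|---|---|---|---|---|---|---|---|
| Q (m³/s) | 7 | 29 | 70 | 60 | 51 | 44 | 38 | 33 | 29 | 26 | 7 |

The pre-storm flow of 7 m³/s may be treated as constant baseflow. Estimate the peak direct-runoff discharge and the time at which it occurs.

Subtracting baseflow gives direct-runoff ordinates: 0.0, 22.0, 63.0, 53.0, 44.0, 37.0, 31.0, 26.0, 22.0, 19.0, 0.0 m³/s.
The maximum is 63.0 m³/s, occurring at the reading for t = 04:30.

Q_p = 63.0 m³/s at t = 04:30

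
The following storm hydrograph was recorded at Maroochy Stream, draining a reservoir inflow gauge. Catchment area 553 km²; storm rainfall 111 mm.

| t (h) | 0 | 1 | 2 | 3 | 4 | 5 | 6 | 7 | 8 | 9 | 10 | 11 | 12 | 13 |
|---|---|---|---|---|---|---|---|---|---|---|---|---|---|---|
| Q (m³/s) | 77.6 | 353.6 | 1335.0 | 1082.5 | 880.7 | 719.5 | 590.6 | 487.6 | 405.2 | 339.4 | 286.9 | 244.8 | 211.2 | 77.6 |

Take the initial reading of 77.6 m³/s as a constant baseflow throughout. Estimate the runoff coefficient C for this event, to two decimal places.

ΣQ_DR = 6006 m³/s; V = ΣQ_DR·Δt = 2.162 × 10^7 m³.
Runoff depth d = V / A = 39.10 mm.
C = d / P = 39.10 / 111 = 0.35.

C ≈ 0.35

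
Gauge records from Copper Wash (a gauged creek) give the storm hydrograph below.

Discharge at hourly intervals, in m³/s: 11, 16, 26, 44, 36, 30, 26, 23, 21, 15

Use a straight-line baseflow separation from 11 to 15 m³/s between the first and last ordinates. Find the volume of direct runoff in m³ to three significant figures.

V ≈ 4.25 × 10^5 m³

Direct-runoff ordinates (Q − Q_b): 0.00, 4.56, 14.11, 31.67, 23.22, 16.78, 12.33, 8.89, 6.44, 0.00 m³/s.
ΣQ_DR = 118.0 m³/s.
With Δt = 1 h = 3600 s, V = ΣQ_DR · Δt = 118.0 × 3600 = 4.25 × 10^5 m³.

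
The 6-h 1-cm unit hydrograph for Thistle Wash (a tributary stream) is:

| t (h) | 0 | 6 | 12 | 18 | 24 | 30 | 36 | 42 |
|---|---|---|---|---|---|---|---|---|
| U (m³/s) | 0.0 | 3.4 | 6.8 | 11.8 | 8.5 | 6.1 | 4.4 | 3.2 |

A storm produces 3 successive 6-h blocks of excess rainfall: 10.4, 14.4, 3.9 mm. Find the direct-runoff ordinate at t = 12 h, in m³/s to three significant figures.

Q ≈ 12.0 m³/s

By discrete convolution, Q_j = Σ (P_i / 10 mm) · U_{j−i}.
At t = 12 h (j=2): Q = (10.4/10)·6.8 + (14.4/10)·3.4 + (3.9/10)·0.0 = 12.0 m³/s.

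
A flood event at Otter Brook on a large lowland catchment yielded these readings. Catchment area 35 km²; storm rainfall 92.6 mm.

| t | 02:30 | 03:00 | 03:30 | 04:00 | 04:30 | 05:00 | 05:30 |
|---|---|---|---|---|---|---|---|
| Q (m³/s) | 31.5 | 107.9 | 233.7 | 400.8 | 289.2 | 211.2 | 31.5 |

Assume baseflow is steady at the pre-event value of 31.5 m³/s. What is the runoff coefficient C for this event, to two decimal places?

ΣQ_DR = 1085 m³/s; V = ΣQ_DR·Δt = 1.954 × 10^6 m³.
Runoff depth d = V / A = 55.82 mm.
C = d / P = 55.82 / 92.6 = 0.60.

C ≈ 0.60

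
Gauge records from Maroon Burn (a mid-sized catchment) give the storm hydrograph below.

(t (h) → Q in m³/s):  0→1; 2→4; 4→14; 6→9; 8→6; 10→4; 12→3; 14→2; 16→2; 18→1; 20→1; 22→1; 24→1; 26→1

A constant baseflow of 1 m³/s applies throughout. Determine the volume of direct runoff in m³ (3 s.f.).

Direct-runoff ordinates (Q − Q_b): 0.0, 3.0, 13.0, 8.0, 5.0, 3.0, 2.0, 1.0, 1.0, 0.0, 0.0, 0.0, 0.0, 0.0 m³/s.
ΣQ_DR = 36.00 m³/s.
With Δt = 2 h = 7200 s, V = ΣQ_DR · Δt = 36.00 × 7200 = 2.59 × 10^5 m³.

V ≈ 2.59 × 10^5 m³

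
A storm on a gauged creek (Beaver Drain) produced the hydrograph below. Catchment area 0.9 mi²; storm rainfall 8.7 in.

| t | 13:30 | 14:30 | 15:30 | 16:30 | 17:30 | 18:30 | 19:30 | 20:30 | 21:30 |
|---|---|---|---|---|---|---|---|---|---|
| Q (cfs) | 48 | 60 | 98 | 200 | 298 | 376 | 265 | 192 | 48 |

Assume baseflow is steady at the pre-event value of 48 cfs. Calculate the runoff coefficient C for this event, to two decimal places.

C ≈ 0.23

ΣQ_DR = 1153 cfs; V = ΣQ_DR·Δt = 4.151 × 10^6 ft³.
Runoff depth d = V / A = 1.985 in.
C = d / P = 1.985 / 8.7 = 0.23.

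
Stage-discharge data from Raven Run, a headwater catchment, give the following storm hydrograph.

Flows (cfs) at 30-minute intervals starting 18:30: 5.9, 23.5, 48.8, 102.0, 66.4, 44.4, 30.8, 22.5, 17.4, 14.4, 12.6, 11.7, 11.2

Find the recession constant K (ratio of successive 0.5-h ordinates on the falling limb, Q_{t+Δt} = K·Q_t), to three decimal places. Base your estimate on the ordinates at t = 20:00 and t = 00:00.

K ≈ 0.763

Using the recession-limb readings at t = 20:00 and t = 00:00: Q falls from 102.0 to 11.7 cfs over 8 intervals.
K = (Q₂/Q₁)^(1/8) = (11.7/102.0)^(1/8) = 0.763.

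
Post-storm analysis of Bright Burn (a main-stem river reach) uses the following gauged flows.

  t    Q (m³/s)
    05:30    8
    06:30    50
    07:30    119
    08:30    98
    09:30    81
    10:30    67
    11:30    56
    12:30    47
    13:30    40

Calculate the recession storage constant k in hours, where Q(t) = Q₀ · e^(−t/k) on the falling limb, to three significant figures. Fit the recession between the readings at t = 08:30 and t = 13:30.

On the falling limb, Q drops from 98 to 40 m³/s between t = 08:30 and t = 13:30 (Δt = 5 h).
k = −Δt / ln(Q₂/Q₁) = −5 / ln(40/98) = 5.58 h.

k ≈ 5.58 h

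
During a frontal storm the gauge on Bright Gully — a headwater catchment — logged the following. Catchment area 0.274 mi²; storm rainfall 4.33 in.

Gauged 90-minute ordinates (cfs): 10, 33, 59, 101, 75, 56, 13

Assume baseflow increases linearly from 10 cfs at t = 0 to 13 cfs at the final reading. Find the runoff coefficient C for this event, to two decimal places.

C ≈ 0.52

ΣQ_DR = 266.5 cfs; V = ΣQ_DR·Δt = 1.439 × 10^6 ft³.
Runoff depth d = V / A = 2.261 in.
C = d / P = 2.261 / 4.33 = 0.52.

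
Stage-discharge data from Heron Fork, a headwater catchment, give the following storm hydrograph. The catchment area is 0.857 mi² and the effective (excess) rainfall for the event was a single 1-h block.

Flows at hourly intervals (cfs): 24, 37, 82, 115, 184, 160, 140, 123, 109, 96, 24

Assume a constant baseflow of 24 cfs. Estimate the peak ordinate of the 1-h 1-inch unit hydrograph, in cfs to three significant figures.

U_p ≈ 107 cfs

Direct runoff: 0.0, 13.0, 58.0, 91.0, 160.0, 136.0, 116.0, 99.0, 85.0, 72.0, 0.0 cfs; ΣQ_DR = 830.0 cfs, peak = 160.0 cfs.
Runoff depth d = ΣQ_DR·Δt / A = 830.0 × 3600 / (0.857 mi²) = 1.501 in.
The 1-inch UH is the DRH scaled by (1 in)/d, so U_p = 160.0 × 1/1.501 = 107 cfs.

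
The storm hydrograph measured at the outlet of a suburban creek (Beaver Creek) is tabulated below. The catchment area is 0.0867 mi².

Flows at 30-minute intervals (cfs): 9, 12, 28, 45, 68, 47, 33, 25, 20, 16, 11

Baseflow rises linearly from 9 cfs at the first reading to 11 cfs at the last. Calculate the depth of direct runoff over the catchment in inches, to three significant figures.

Direct runoff: 0.00, 2.80, 18.60, 35.40, 58.20, 37.00, 22.80, 14.60, 9.40, 5.20, 0.00 cfs; ΣQ_DR = 204.0 cfs.
V = ΣQ_DR · Δt = 204.0 × 1800 s = 3.672 × 10^5 ft³.
Over A = 0.0867 mi², depth = V / A = 1.82 in.

d ≈ 1.82 in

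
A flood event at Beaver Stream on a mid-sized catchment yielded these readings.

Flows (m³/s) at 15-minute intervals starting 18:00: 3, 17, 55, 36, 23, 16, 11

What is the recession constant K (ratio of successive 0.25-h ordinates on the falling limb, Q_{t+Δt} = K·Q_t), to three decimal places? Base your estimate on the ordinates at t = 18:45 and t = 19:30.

K ≈ 0.674

Using the recession-limb readings at t = 18:45 and t = 19:30: Q falls from 36 to 11 m³/s over 3 intervals.
K = (Q₂/Q₁)^(1/3) = (11/36)^(1/3) = 0.674.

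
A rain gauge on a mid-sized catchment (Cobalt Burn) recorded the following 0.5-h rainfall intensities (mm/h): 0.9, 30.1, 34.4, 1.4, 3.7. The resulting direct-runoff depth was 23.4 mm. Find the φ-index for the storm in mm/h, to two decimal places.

Only the 2 blocks with intensity above φ contribute runoff: 30.1, 34.4 mm/h.
Σ(I−φ)·Δt = d  ⇒  (30.1+34.4 − 2φ)·0.5 = 23.4
φ = (64.50 − 23.4/0.5) / 2 = 8.85 mm/h.

φ ≈ 8.85 mm/h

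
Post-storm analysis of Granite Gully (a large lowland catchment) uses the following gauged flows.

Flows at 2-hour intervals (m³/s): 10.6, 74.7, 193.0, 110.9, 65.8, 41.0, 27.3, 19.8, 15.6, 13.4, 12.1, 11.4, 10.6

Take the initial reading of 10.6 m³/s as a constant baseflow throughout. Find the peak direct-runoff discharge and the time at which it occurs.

Subtracting baseflow gives direct-runoff ordinates: 0.0, 64.1, 182.4, 100.3, 55.2, 30.4, 16.7, 9.2, 5.0, 2.8, 1.5, 0.8, 0.0 m³/s.
The maximum is 182.4 m³/s, occurring at the reading for t = 4 h.

Q_p = 182.4 m³/s at t = 4 h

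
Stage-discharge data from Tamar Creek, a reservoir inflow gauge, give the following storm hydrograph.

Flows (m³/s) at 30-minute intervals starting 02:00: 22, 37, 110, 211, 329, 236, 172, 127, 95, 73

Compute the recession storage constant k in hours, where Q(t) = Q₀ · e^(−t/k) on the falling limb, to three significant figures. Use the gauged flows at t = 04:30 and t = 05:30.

On the falling limb, Q drops from 236 to 127 m³/s between t = 04:30 and t = 05:30 (Δt = 1 h).
k = −Δt / ln(Q₂/Q₁) = −1 / ln(127/236) = 1.61 h.

k ≈ 1.61 h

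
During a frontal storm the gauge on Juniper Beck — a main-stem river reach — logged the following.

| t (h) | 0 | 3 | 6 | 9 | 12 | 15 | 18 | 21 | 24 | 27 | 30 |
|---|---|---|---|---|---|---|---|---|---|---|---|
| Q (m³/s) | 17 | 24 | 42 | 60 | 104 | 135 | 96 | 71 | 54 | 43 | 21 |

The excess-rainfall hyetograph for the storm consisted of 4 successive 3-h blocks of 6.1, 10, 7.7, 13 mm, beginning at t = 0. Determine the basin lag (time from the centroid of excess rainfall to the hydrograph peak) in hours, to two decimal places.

t_L ≈ 8.25 h

Centroid of excess rainfall: t_c = Σ P_i·t̄_i / ΣP_i = 6.7500 h (block centres at 1.5, 4.5, 7.5, 10.5 h).
Hydrograph peak occurs at t = 15 h, so basin lag t_L = 15 − 6.7500 = 8.25 h.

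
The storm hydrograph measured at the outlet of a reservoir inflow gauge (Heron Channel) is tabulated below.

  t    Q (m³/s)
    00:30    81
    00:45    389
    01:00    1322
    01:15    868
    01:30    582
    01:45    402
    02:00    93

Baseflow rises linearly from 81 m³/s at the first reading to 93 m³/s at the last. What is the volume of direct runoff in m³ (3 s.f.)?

V ≈ 2.82 × 10^6 m³

Direct-runoff ordinates (Q − Q_b): 0.00, 306.00, 1237.00, 781.00, 493.00, 311.00, 0.00 m³/s.
ΣQ_DR = 3128 m³/s.
With Δt = 0.25 h = 900 s, V = ΣQ_DR · Δt = 3128 × 900 = 2.82 × 10^6 m³.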